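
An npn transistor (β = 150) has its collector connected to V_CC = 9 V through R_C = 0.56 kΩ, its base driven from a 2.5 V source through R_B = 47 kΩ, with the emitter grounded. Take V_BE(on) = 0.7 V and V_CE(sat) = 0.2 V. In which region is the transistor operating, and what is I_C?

Assume active. Base-emitter loop: I_B = (V_BB − V_BE)/R_B = (2.5 − 0.7)/47 = 0.0383 mA.
I_C = β·I_B = 150×0.0383 = 5.74 mA.
V_CE = V_CC − I_C·R_C = 9 − 5.74×0.56 = 5.78 V > V_CE(sat), so the active-region assumption holds.

active; I_C ≈ 5.7 mA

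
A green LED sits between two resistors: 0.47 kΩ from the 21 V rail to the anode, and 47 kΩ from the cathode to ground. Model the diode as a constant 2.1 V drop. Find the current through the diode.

The two resistors are in series with the diode, so KVL gives 21 = I·0.47 + 2.1 + I·47.
I = (21 − 2.1) / (0.47 + 47) kΩ = 18.9 / 47.5 = 0.398 mA.

I ≈ 0.4 mA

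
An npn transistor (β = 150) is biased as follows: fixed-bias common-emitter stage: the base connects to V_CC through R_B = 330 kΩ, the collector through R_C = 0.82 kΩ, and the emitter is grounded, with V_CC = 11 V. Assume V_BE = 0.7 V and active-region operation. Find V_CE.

Base loop: V_CC = I_B·R_B + V_BE, so I_B = (11 − 0.7)/330 kΩ = 0.0312 mA.
In the active region I_C = β·I_B = 150 × 0.0312 = 4.68 mA.
Collector loop: V_CE = V_CC − I_C·R_C = 11 − 4.68×0.82 = 7.16 V.
Since V_CE = 7.16 V > V_CE(sat) ≈ 0.2 V, the transistor is in the active region as assumed.

V_CE ≈ 7.2 V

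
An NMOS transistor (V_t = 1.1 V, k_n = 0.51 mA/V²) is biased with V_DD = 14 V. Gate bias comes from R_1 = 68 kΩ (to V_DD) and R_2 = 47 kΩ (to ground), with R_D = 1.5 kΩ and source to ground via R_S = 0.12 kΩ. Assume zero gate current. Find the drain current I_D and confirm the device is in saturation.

I_D ≈ 4.3 mA

V_G = V_DD·R_2/(R_1+R_2) = 14×47/115 = 5.72 V.
Assume saturation: I_D = (k_n/2)(V_GS − V_t)² with V_GS = V_G − I_D·R_S = 5.72 − 0.12·I_D.
Substituting gives 0.00367·I_D² − 1.28·I_D + 5.45 = 0, with roots I_D = 4.3 or 345 mA.
The root I_D = 345 mA gives V_GS = -35.7 V ≤ V_t, so take I_D = 4.3 mA.
Then V_GS = 5.21 V and V_DS = V_DD − I_D(R_D+R_S) = 14 − 4.3×1.62 = 7.04 V.
Saturation requires V_DS ≥ V_GS − V_t = 4.11 V; 7.04 ≥ 4.11 ✓.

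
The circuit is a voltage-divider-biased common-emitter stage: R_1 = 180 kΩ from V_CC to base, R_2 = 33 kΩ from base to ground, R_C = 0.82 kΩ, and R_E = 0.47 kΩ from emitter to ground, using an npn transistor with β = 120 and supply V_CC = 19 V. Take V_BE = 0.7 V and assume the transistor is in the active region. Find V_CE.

V_CE ≈ 15 V

Thevenize the base divider: V_Th = V_CC·R_2/(R_1+R_2) = 19×33/213 = 2.94 V, R_Th = R_1‖R_2 = 27.9 kΩ.
Base-emitter loop: V_Th = I_B·R_Th + V_BE + (β+1)I_B·R_E, so I_B = (2.94 − 0.7) / (27.9 + 121×0.47) = 0.0265 mA.
I_C = β·I_B = 120×0.0265 = 3.18 mA, and I_E = (β+1)I_B = 3.2 mA.
V_CE = V_CC − I_C·R_C − I_E·R_E = 19 − 3.18×0.82 − 3.2×0.47 = 14.9 V.
V_CE = 14.9 V > 0.2 V confirms active-region operation.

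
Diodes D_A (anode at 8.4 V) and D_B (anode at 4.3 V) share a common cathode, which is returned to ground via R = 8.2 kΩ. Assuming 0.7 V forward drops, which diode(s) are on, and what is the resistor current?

Assume both conduct. Then node N would need to be at both 8.4−0.7 = 7.7 V and 4.3−0.7 = 3.6 V, which is impossible.
Assume only D_A conducts: V_N = 8.4 − 0.7 = 7.7 V, so I_R = 7.7/8.2 = 0.939 mA.
Check D_B: its anode-to-cathode voltage is 4.3 − 7.7 = -3.4 V < 0.7 V, so it is off. The assumption is consistent.

Only D_A conducts; I_R ≈ 0.94 mA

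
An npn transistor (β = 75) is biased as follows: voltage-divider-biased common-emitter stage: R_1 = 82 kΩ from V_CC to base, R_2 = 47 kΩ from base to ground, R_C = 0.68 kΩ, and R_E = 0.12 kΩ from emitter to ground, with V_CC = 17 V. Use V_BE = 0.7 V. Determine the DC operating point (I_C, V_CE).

I_C ≈ 11 mA, V_CE ≈ 8.5 V

Thevenize the base divider: V_Th = V_CC·R_2/(R_1+R_2) = 17×47/129 = 6.19 V, R_Th = R_1‖R_2 = 29.9 kΩ.
Base-emitter loop: V_Th = I_B·R_Th + V_BE + (β+1)I_B·R_E, so I_B = (6.19 − 0.7) / (29.9 + 76×0.12) = 0.141 mA.
I_C = β·I_B = 75×0.141 = 10.6 mA, and I_E = (β+1)I_B = 10.7 mA.
V_CE = V_CC − I_C·R_C − I_E·R_E = 17 − 10.6×0.68 − 10.7×0.12 = 8.53 V.
V_CE = 8.53 V > 0.2 V confirms active-region operation.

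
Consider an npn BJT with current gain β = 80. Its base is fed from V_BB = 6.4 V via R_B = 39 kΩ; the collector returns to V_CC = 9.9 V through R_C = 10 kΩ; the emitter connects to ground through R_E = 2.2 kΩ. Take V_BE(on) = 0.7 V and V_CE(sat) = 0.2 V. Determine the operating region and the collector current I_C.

Assume active: I_B = (6.4 − 0.7)/(39 + 81×2.2) = 0.0262 mA, I_C = β·I_B = 2.1 mA.
Then V_CE = 9.9 − 2.1×10 − 2.13×2.2 = -15.8 V < 0.2 V — the active assumption fails.
Re-solve with V_CE = 0.2 V. KCL at the emitter: V_E/R_E = (V_BB−0.7−V_E)/R_B + (V_CC−0.2−V_E)/R_C, giving V_E = 1.92 V.
I_C = (V_CC − 0.2 − V_E)/R_C = (9.7 − 1.92)/10 = 0.778 mA.
Check: I_B = (5.7 − 1.92)/39 = 0.0968 mA, and β·I_B = 7.75 mA > I_C, confirming saturation.

saturation; I_C ≈ 0.78 mA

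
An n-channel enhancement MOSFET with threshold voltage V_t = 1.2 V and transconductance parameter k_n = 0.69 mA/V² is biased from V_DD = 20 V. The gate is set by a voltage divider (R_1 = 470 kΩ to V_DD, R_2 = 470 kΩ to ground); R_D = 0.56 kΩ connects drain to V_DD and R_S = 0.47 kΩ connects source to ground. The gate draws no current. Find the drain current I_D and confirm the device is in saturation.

I_D ≈ 8.3 mA

V_G = V_DD·R_2/(R_1+R_2) = 20×470/940 = 10 V.
Assume saturation: I_D = (k_n/2)(V_GS − V_t)² with V_GS = V_G − I_D·R_S = 10 − 0.47·I_D.
Substituting gives 0.0762·I_D² − 3.85·I_D + 26.7 = 0, with roots I_D = 8.29 or 42.3 mA.
The root I_D = 42.3 mA gives V_GS = -9.87 V ≤ V_t, so take I_D = 8.29 mA.
Then V_GS = 6.1 V and V_DS = V_DD − I_D(R_D+R_S) = 20 − 8.29×1.03 = 11.5 V.
Saturation requires V_DS ≥ V_GS − V_t = 4.9 V; 11.5 ≥ 4.9 ✓.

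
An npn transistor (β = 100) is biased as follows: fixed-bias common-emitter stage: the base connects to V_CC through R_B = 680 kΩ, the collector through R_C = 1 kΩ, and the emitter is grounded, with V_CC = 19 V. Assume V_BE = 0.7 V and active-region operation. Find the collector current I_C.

I_C ≈ 2.7 mA

Base loop: V_CC = I_B·R_B + V_BE, so I_B = (19 − 0.7)/680 kΩ = 0.0269 mA.
In the active region I_C = β·I_B = 100 × 0.0269 = 2.69 mA.
Collector loop: V_CE = V_CC − I_C·R_C = 19 − 2.69×1 = 16.3 V.
Since V_CE = 16.3 V > V_CE(sat) ≈ 0.2 V, the transistor is in the active region as assumed.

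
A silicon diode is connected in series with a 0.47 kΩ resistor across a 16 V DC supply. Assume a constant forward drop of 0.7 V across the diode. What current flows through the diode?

KVL around the loop: 16 = V_D + I·R = 0.7 + I × 0.47 kΩ.
So I = (16 − 0.7) / 0.47 kΩ = 15.3 / 0.47 = 32.6 mA.

I ≈ 33 mA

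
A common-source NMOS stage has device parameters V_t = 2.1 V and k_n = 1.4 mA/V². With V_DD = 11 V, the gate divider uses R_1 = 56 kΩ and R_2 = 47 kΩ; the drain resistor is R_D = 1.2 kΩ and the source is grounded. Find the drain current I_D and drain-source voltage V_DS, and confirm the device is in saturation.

I_D ≈ 6 mA, V_DS ≈ 3.8 V

V_G = V_DD·R_2/(R_1+R_2) = 11×47/103 = 5.02 V. With the source grounded, V_GS = V_G = 5.02 V.
Assume saturation: I_D = (k_n/2)(V_GS − V_t)² = (1.4/2)×(5.02 − 2.1)² = 0.7×2.92² = 5.97 mA.
V_DS = V_DD − I_D·R_D = 11 − 5.97×1.2 = 3.84 V.
Saturation requires V_DS ≥ V_GS − V_t = 2.92 V; 3.84 ≥ 2.92 ✓.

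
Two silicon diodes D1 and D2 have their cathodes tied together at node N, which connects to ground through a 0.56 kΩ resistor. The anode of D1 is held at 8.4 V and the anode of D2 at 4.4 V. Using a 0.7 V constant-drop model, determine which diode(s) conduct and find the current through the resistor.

Assume both conduct. Then node N would need to be at both 8.4−0.7 = 7.7 V and 4.4−0.7 = 3.7 V, which is impossible.
Assume only D1 conducts: V_N = 8.4 − 0.7 = 7.7 V, so I_R = 7.7/0.56 = 13.7 mA.
Check D2: its anode-to-cathode voltage is 4.4 − 7.7 = -3.3 V < 0.7 V, so it is off. The assumption is consistent.

Only D1 conducts; I_R ≈ 14 mA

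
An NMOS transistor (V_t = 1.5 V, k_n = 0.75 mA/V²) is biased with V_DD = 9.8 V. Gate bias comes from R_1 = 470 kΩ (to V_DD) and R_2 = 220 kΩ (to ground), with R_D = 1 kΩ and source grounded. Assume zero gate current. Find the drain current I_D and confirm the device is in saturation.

V_G = V_DD·R_2/(R_1+R_2) = 9.8×220/690 = 3.12 V. With the source grounded, V_GS = V_G = 3.12 V.
Assume saturation: I_D = (k_n/2)(V_GS − V_t)² = (0.75/2)×(3.12 − 1.5)² = 0.375×1.62² = 0.99 mA.
V_DS = V_DD − I_D·R_D = 9.8 − 0.99×1 = 8.81 V.
Saturation requires V_DS ≥ V_GS − V_t = 1.62 V; 8.81 ≥ 1.62 ✓.

I_D ≈ 0.99 mA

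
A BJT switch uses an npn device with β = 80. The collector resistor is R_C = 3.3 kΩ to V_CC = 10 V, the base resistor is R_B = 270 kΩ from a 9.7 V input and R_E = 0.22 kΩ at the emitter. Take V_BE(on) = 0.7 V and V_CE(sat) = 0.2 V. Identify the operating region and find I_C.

active; I_C ≈ 2.5 mA

Assume active. Base-emitter loop: I_B = (V_BB − V_BE)/(R_B + (β+1)R_E) = (9.7 − 0.7)/(270 + 81×0.22) = 0.0313 mA.
I_C = β·I_B = 80×0.0313 = 2.5 mA.
V_CE = V_CC − I_C·R_C − I_E·R_E = 10 − 2.5×3.3 − 2.53×0.22 = 1.19 V > V_CE(sat), so the active-region assumption holds.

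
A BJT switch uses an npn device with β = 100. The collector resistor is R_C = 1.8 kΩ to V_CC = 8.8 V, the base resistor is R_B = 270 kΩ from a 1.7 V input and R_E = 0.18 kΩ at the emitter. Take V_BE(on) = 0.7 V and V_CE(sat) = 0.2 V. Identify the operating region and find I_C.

Assume active. Base-emitter loop: I_B = (V_BB − V_BE)/(R_B + (β+1)R_E) = (1.7 − 0.7)/(270 + 101×0.18) = 0.00347 mA.
I_C = β·I_B = 100×0.00347 = 0.347 mA.
V_CE = V_CC − I_C·R_C − I_E·R_E = 8.8 − 0.347×1.8 − 0.35×0.18 = 8.11 V > V_CE(sat), so the active-region assumption holds.

active; I_C ≈ 0.35 mA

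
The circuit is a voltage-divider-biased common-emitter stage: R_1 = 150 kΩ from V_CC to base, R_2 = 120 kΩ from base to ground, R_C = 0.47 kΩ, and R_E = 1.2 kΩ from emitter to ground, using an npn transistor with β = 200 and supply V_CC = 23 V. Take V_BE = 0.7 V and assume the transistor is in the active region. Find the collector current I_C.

I_C ≈ 6.2 mA

Thevenize the base divider: V_Th = V_CC·R_2/(R_1+R_2) = 23×120/270 = 10.2 V, R_Th = R_1‖R_2 = 66.7 kΩ.
Base-emitter loop: V_Th = I_B·R_Th + V_BE + (β+1)I_B·R_E, so I_B = (10.2 − 0.7) / (66.7 + 201×1.2) = 0.0309 mA.
I_C = β·I_B = 200×0.0309 = 6.19 mA, and I_E = (β+1)I_B = 6.22 mA.
V_CE = V_CC − I_C·R_C − I_E·R_E = 23 − 6.19×0.47 − 6.22×1.2 = 12.6 V.
V_CE = 12.6 V > 0.2 V confirms active-region operation.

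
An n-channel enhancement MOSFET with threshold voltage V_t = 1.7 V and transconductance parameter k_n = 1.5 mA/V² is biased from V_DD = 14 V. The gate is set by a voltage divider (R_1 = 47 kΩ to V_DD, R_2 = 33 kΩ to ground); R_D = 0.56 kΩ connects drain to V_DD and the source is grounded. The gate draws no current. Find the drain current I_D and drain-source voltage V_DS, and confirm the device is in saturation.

I_D ≈ 12 mA, V_DS ≈ 7 V

V_G = V_DD·R_2/(R_1+R_2) = 14×33/80 = 5.78 V. With the source grounded, V_GS = V_G = 5.78 V.
Assume saturation: I_D = (k_n/2)(V_GS − V_t)² = (1.5/2)×(5.78 − 1.7)² = 0.75×4.08² = 12.5 mA.
V_DS = V_DD − I_D·R_D = 14 − 12.5×0.56 = 7.03 V.
Saturation requires V_DS ≥ V_GS − V_t = 4.08 V; 7.03 ≥ 4.08 ✓.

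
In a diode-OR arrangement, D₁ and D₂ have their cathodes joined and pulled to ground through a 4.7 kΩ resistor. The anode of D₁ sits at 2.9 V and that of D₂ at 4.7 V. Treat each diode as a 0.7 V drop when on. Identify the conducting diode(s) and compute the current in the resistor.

Only D₂ conducts; I_R ≈ 0.85 mA

Assume both conduct. Then node N would need to be at both 2.9−0.7 = 2.2 V and 4.7−0.7 = 4 V, which is impossible.
Assume only D₂ conducts: V_N = 4.7 − 0.7 = 4 V, so I_R = 4/4.7 = 0.851 mA.
Check D₁: its anode-to-cathode voltage is 2.9 − 4 = -1.1 V < 0.7 V, so it is off. The assumption is consistent.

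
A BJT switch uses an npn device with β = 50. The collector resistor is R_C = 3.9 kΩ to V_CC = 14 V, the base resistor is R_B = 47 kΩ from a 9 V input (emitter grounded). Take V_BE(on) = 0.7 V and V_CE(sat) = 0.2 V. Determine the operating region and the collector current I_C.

Assume active: I_B = (9 − 0.7)/47 = 0.177 mA, giving I_C = β·I_B = 8.83 mA.
But then V_CE = 14 − 8.83×3.9 = -20.4 V < V_CE(sat) = 0.2 V — impossible in the active region.
So the transistor is saturated. With V_CE = 0.2 V, I_C = (V_CC − 0.2)/R_C = 13.8/3.9 = 3.54 mA.
Check: β·I_B = 8.83 mA > I_C = 3.54 mA, confirming saturation.

saturation; I_C ≈ 3.5 mA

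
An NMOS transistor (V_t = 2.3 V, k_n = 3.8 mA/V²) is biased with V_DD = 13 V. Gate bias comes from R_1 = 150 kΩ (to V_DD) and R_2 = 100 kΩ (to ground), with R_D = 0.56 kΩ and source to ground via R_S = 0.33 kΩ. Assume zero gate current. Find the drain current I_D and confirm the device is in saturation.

V_G = V_DD·R_2/(R_1+R_2) = 13×100/250 = 5.2 V.
Assume saturation: I_D = (k_n/2)(V_GS − V_t)² with V_GS = V_G − I_D·R_S = 5.2 − 0.33·I_D.
Substituting gives 0.207·I_D² − 4.64·I_D + 16 = 0, with roots I_D = 4.25 or 18.2 mA.
The root I_D = 18.2 mA gives V_GS = -0.791 V ≤ V_t, so take I_D = 4.25 mA.
Then V_GS = 3.8 V and V_DS = V_DD − I_D(R_D+R_S) = 13 − 4.25×0.89 = 9.21 V.
Saturation requires V_DS ≥ V_GS − V_t = 1.5 V; 9.21 ≥ 1.5 ✓.

I_D ≈ 4.3 mA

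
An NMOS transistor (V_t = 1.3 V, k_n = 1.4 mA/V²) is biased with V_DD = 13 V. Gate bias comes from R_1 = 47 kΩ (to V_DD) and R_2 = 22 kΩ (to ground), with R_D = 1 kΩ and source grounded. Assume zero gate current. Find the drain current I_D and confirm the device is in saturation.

I_D ≈ 5.7 mA

V_G = V_DD·R_2/(R_1+R_2) = 13×22/69 = 4.14 V. With the source grounded, V_GS = V_G = 4.14 V.
Assume saturation: I_D = (k_n/2)(V_GS − V_t)² = (1.4/2)×(4.14 − 1.3)² = 0.7×2.84² = 5.67 mA.
V_DS = V_DD − I_D·R_D = 13 − 5.67×1 = 7.33 V.
Saturation requires V_DS ≥ V_GS − V_t = 2.84 V; 7.33 ≥ 2.84 ✓.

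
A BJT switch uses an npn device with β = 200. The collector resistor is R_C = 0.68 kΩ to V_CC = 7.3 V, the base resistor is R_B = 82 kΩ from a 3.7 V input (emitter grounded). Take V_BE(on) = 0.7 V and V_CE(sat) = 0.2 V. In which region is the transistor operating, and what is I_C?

Assume active. Base-emitter loop: I_B = (V_BB − V_BE)/R_B = (3.7 − 0.7)/82 = 0.0366 mA.
I_C = β·I_B = 200×0.0366 = 7.32 mA.
V_CE = V_CC − I_C·R_C = 7.3 − 7.32×0.68 = 2.32 V > V_CE(sat), so the active-region assumption holds.

active; I_C ≈ 7.3 mA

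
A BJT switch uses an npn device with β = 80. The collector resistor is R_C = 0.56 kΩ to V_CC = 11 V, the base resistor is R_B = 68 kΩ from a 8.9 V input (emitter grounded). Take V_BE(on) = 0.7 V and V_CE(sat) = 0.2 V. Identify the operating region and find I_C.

Assume active. Base-emitter loop: I_B = (V_BB − V_BE)/R_B = (8.9 − 0.7)/68 = 0.121 mA.
I_C = β·I_B = 80×0.121 = 9.65 mA.
V_CE = V_CC − I_C·R_C = 11 − 9.65×0.56 = 5.6 V > V_CE(sat), so the active-region assumption holds.

active; I_C ≈ 9.6 mA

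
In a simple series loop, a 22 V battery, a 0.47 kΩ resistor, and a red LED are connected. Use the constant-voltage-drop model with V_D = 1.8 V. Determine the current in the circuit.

I ≈ 43 mA

KVL around the loop: 22 = V_D + I·R = 1.8 + I × 0.47 kΩ.
So I = (22 − 1.8) / 0.47 kΩ = 20.2 / 0.47 = 43 mA.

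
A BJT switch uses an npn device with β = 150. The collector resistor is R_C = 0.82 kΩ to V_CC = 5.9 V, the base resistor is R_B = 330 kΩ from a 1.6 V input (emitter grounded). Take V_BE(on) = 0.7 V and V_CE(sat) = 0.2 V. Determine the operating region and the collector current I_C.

Assume active. Base-emitter loop: I_B = (V_BB − V_BE)/R_B = (1.6 − 0.7)/330 = 0.00273 mA.
I_C = β·I_B = 150×0.00273 = 0.409 mA.
V_CE = V_CC − I_C·R_C = 5.9 − 0.409×0.82 = 5.56 V > V_CE(sat), so the active-region assumption holds.

active; I_C ≈ 0.41 mA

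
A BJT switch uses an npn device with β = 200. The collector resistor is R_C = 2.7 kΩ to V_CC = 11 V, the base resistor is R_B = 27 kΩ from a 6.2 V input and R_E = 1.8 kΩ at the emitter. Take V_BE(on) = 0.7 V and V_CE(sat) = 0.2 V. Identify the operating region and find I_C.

saturation; I_C ≈ 2.4 mA

Assume active: I_B = (6.2 − 0.7)/(27 + 201×1.8) = 0.0141 mA, I_C = β·I_B = 2.83 mA.
Then V_CE = 11 − 2.83×2.7 − 2.84×1.8 = -1.76 V < 0.2 V — the active assumption fails.
Re-solve with V_CE = 0.2 V. KCL at the emitter: V_E/R_E = (V_BB−0.7−V_E)/R_B + (V_CC−0.2−V_E)/R_C, giving V_E = 4.37 V.
I_C = (V_CC − 0.2 − V_E)/R_C = (10.8 − 4.37)/2.7 = 2.38 mA.
Check: I_B = (5.5 − 4.37)/27 = 0.042 mA, and β·I_B = 8.4 mA > I_C, confirming saturation.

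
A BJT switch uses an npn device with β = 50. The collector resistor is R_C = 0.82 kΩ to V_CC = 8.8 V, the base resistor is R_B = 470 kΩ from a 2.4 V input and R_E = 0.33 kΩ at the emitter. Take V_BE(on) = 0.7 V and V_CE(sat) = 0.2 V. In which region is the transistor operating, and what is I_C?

active; I_C ≈ 0.17 mA

Assume active. Base-emitter loop: I_B = (V_BB − V_BE)/(R_B + (β+1)R_E) = (2.4 − 0.7)/(470 + 51×0.33) = 0.00349 mA.
I_C = β·I_B = 50×0.00349 = 0.175 mA.
V_CE = V_CC − I_C·R_C − I_E·R_E = 8.8 − 0.175×0.82 − 0.178×0.33 = 8.6 V > V_CE(sat), so the active-region assumption holds.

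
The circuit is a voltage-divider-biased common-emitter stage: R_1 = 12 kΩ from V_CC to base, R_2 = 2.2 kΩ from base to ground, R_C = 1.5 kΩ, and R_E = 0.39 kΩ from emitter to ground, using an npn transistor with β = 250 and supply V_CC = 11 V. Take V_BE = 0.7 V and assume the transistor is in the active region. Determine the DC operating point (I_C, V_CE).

Thevenize the base divider: V_Th = V_CC·R_2/(R_1+R_2) = 11×2.2/14.2 = 1.7 V, R_Th = R_1‖R_2 = 1.86 kΩ.
Base-emitter loop: V_Th = I_B·R_Th + V_BE + (β+1)I_B·R_E, so I_B = (1.7 − 0.7) / (1.86 + 251×0.39) = 0.0101 mA.
I_C = β·I_B = 250×0.0101 = 2.52 mA, and I_E = (β+1)I_B = 2.53 mA.
V_CE = V_CC − I_C·R_C − I_E·R_E = 11 − 2.52×1.5 − 2.53×0.39 = 6.24 V.
V_CE = 6.24 V > 0.2 V confirms active-region operation.

I_C ≈ 2.5 mA, V_CE ≈ 6.2 V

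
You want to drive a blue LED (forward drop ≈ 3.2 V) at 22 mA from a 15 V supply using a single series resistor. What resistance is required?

R ≈ 0.54 kΩ

The resistor drops V_S − V_D = 15 − 3.2 = 11.8 V at 22 mA.
R = 11.8 V / 22 mA = 0.536 kΩ.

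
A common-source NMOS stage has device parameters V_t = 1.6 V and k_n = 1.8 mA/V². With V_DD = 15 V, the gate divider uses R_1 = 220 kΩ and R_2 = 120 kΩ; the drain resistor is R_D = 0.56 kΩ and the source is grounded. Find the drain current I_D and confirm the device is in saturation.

V_G = V_DD·R_2/(R_1+R_2) = 15×120/340 = 5.29 V. With the source grounded, V_GS = V_G = 5.29 V.
Assume saturation: I_D = (k_n/2)(V_GS − V_t)² = (1.8/2)×(5.29 − 1.6)² = 0.9×3.69² = 12.3 mA.
V_DS = V_DD − I_D·R_D = 15 − 12.3×0.56 = 8.12 V.
Saturation requires V_DS ≥ V_GS − V_t = 3.69 V; 8.12 ≥ 3.69 ✓.

I_D ≈ 12 mA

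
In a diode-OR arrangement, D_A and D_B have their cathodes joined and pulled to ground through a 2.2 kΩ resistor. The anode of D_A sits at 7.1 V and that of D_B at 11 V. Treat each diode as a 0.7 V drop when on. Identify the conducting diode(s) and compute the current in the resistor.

Assume both conduct. Then node N would need to be at both 7.1−0.7 = 6.4 V and 11−0.7 = 10.3 V, which is impossible.
Assume only D_B conducts: V_N = 11 − 0.7 = 10.3 V, so I_R = 10.3/2.2 = 4.68 mA.
Check D_A: its anode-to-cathode voltage is 7.1 − 10.3 = -3.2 V < 0.7 V, so it is off. The assumption is consistent.

Only D_B conducts; I_R ≈ 4.7 mA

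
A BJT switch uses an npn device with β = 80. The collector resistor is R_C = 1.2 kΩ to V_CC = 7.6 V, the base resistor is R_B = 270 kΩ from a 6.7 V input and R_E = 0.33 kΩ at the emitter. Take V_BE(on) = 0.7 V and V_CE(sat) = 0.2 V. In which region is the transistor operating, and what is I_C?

Assume active. Base-emitter loop: I_B = (V_BB − V_BE)/(R_B + (β+1)R_E) = (6.7 − 0.7)/(270 + 81×0.33) = 0.0202 mA.
I_C = β·I_B = 80×0.0202 = 1.62 mA.
V_CE = V_CC − I_C·R_C − I_E·R_E = 7.6 − 1.62×1.2 − 1.64×0.33 = 5.12 V > V_CE(sat), so the active-region assumption holds.

active; I_C ≈ 1.6 mA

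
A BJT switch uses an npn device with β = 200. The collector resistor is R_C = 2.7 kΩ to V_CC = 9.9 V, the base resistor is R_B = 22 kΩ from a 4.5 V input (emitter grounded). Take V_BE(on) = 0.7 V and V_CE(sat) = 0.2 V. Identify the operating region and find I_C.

saturation; I_C ≈ 3.6 mA

Assume active: I_B = (4.5 − 0.7)/22 = 0.173 mA, giving I_C = β·I_B = 34.5 mA.
But then V_CE = 9.9 − 34.5×2.7 = -83.4 V < V_CE(sat) = 0.2 V — impossible in the active region.
So the transistor is saturated. With V_CE = 0.2 V, I_C = (V_CC − 0.2)/R_C = 9.7/2.7 = 3.59 mA.
Check: β·I_B = 34.5 mA > I_C = 3.59 mA, confirming saturation.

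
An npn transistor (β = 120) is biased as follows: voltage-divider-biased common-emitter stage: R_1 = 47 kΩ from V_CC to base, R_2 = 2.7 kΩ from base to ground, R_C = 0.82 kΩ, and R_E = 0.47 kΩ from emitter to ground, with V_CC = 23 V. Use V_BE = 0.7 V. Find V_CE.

Thevenize the base divider: V_Th = V_CC·R_2/(R_1+R_2) = 23×2.7/49.7 = 1.25 V, R_Th = R_1‖R_2 = 2.55 kΩ.
Base-emitter loop: V_Th = I_B·R_Th + V_BE + (β+1)I_B·R_E, so I_B = (1.25 − 0.7) / (2.55 + 121×0.47) = 0.00925 mA.
I_C = β·I_B = 120×0.00925 = 1.11 mA, and I_E = (β+1)I_B = 1.12 mA.
V_CE = V_CC − I_C·R_C − I_E·R_E = 23 − 1.11×0.82 − 1.12×0.47 = 21.6 V.
V_CE = 21.6 V > 0.2 V confirms active-region operation.

V_CE ≈ 22 V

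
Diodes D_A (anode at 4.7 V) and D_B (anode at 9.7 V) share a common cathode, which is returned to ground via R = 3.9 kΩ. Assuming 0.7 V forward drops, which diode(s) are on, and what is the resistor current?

Assume both conduct. Then node N would need to be at both 4.7−0.7 = 4 V and 9.7−0.7 = 9 V, which is impossible.
Assume only D_B conducts: V_N = 9.7 − 0.7 = 9 V, so I_R = 9/3.9 = 2.31 mA.
Check D_A: its anode-to-cathode voltage is 4.7 − 9 = -4.3 V < 0.7 V, so it is off. The assumption is consistent.

Only D_B conducts; I_R ≈ 2.3 mA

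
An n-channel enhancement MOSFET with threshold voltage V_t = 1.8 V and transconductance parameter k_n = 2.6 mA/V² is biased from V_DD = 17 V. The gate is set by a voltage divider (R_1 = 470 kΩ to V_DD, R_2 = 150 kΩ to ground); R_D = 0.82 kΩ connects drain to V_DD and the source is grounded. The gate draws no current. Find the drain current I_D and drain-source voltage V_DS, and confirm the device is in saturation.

V_G = V_DD·R_2/(R_1+R_2) = 17×150/620 = 4.11 V. With the source grounded, V_GS = V_G = 4.11 V.
Assume saturation: I_D = (k_n/2)(V_GS − V_t)² = (2.6/2)×(4.11 − 1.8)² = 1.3×2.31² = 6.95 mA.
V_DS = V_DD − I_D·R_D = 17 − 6.95×0.82 = 11.3 V.
Saturation requires V_DS ≥ V_GS − V_t = 2.31 V; 11.3 ≥ 2.31 ✓.

I_D ≈ 7 mA, V_DS ≈ 11 V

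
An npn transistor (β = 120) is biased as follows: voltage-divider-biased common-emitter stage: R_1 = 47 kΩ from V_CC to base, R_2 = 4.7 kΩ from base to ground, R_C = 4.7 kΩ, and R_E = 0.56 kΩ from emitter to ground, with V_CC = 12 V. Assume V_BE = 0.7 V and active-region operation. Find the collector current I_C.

Thevenize the base divider: V_Th = V_CC·R_2/(R_1+R_2) = 12×4.7/51.7 = 1.09 V, R_Th = R_1‖R_2 = 4.27 kΩ.
Base-emitter loop: V_Th = I_B·R_Th + V_BE + (β+1)I_B·R_E, so I_B = (1.09 − 0.7) / (4.27 + 121×0.56) = 0.00543 mA.
I_C = β·I_B = 120×0.00543 = 0.651 mA, and I_E = (β+1)I_B = 0.657 mA.
V_CE = V_CC − I_C·R_C − I_E·R_E = 12 − 0.651×4.7 − 0.657×0.56 = 8.57 V.
V_CE = 8.57 V > 0.2 V confirms active-region operation.

I_C ≈ 0.65 mA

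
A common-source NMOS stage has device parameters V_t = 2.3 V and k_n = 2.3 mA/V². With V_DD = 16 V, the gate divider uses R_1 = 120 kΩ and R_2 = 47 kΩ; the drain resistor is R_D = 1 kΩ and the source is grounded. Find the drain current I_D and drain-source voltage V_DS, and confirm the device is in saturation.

I_D ≈ 5.6 mA, V_DS ≈ 10 V

V_G = V_DD·R_2/(R_1+R_2) = 16×47/167 = 4.5 V. With the source grounded, V_GS = V_G = 4.5 V.
Assume saturation: I_D = (k_n/2)(V_GS − V_t)² = (2.3/2)×(4.5 − 2.3)² = 1.15×2.2² = 5.58 mA.
V_DS = V_DD − I_D·R_D = 16 − 5.58×1 = 10.4 V.
Saturation requires V_DS ≥ V_GS − V_t = 2.2 V; 10.4 ≥ 2.2 ✓.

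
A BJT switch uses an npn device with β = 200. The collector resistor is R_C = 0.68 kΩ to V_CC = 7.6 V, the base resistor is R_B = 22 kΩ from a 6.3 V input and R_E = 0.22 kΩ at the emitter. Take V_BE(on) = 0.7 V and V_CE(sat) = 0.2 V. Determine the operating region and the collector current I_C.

saturation; I_C ≈ 8.2 mA

Assume active: I_B = (6.3 − 0.7)/(22 + 201×0.22) = 0.0846 mA, I_C = β·I_B = 16.9 mA.
Then V_CE = 7.6 − 16.9×0.68 − 17×0.22 = -7.64 V < 0.2 V — the active assumption fails.
Re-solve with V_CE = 0.2 V. KCL at the emitter: V_E/R_E = (V_BB−0.7−V_E)/R_B + (V_CC−0.2−V_E)/R_C, giving V_E = 1.84 V.
I_C = (V_CC − 0.2 − V_E)/R_C = (7.4 − 1.84)/0.68 = 8.18 mA.
Check: I_B = (5.6 − 1.84)/22 = 0.171 mA, and β·I_B = 34.2 mA > I_C, confirming saturation.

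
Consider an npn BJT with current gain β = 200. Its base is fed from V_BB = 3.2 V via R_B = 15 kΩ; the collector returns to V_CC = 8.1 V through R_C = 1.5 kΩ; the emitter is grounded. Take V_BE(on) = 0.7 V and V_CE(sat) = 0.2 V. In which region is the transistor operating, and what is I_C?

saturation; I_C ≈ 5.3 mA

Assume active: I_B = (3.2 − 0.7)/15 = 0.167 mA, giving I_C = β·I_B = 33.3 mA.
But then V_CE = 8.1 − 33.3×1.5 = -41.9 V < V_CE(sat) = 0.2 V — impossible in the active region.
So the transistor is saturated. With V_CE = 0.2 V, I_C = (V_CC − 0.2)/R_C = 7.9/1.5 = 5.27 mA.
Check: β·I_B = 33.3 mA > I_C = 5.27 mA, confirming saturation.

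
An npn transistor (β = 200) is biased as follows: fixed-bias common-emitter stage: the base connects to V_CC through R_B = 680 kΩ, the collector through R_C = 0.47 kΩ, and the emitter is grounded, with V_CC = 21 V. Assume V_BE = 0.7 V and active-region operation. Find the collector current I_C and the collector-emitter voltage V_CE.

Base loop: V_CC = I_B·R_B + V_BE, so I_B = (21 − 0.7)/680 kΩ = 0.0299 mA.
In the active region I_C = β·I_B = 200 × 0.0299 = 5.97 mA.
Collector loop: V_CE = V_CC − I_C·R_C = 21 − 5.97×0.47 = 18.2 V.
Since V_CE = 18.2 V > V_CE(sat) ≈ 0.2 V, the transistor is in the active region as assumed.

I_C ≈ 6 mA, V_CE ≈ 18 V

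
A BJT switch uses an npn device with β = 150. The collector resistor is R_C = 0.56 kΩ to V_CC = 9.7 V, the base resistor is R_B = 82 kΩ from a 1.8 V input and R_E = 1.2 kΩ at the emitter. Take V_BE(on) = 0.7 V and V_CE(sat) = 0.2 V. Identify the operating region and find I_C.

Assume active. Base-emitter loop: I_B = (V_BB − V_BE)/(R_B + (β+1)R_E) = (1.8 − 0.7)/(82 + 151×1.2) = 0.00418 mA.
I_C = β·I_B = 150×0.00418 = 0.627 mA.
V_CE = V_CC − I_C·R_C − I_E·R_E = 9.7 − 0.627×0.56 − 0.631×1.2 = 8.59 V > V_CE(sat), so the active-region assumption holds.

active; I_C ≈ 0.63 mA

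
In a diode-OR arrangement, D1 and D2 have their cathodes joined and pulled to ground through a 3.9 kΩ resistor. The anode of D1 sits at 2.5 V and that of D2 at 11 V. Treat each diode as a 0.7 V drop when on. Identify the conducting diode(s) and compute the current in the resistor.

Assume both conduct. Then node N would need to be at both 2.5−0.7 = 1.8 V and 11−0.7 = 10.3 V, which is impossible.
Assume only D2 conducts: V_N = 11 − 0.7 = 10.3 V, so I_R = 10.3/3.9 = 2.64 mA.
Check D1: its anode-to-cathode voltage is 2.5 − 10.3 = -7.8 V < 0.7 V, so it is off. The assumption is consistent.

Only D2 conducts; I_R ≈ 2.6 mA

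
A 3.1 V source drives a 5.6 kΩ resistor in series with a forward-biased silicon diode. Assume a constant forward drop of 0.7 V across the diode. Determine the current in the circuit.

KVL around the loop: 3.1 = V_D + I·R = 0.7 + I × 5.6 kΩ.
So I = (3.1 − 0.7) / 5.6 kΩ = 2.4 / 5.6 = 0.429 mA.

I ≈ 0.43 mA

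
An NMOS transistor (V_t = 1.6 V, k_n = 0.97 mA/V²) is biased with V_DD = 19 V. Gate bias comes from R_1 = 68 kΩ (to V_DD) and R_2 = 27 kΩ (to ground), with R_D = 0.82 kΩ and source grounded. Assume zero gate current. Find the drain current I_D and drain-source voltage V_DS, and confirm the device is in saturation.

I_D ≈ 7 mA, V_DS ≈ 13 V

V_G = V_DD·R_2/(R_1+R_2) = 19×27/95 = 5.4 V. With the source grounded, V_GS = V_G = 5.4 V.
Assume saturation: I_D = (k_n/2)(V_GS − V_t)² = (0.97/2)×(5.4 − 1.6)² = 0.485×3.8² = 7 mA.
V_DS = V_DD − I_D·R_D = 19 − 7×0.82 = 13.3 V.
Saturation requires V_DS ≥ V_GS − V_t = 3.8 V; 13.3 ≥ 3.8 ✓.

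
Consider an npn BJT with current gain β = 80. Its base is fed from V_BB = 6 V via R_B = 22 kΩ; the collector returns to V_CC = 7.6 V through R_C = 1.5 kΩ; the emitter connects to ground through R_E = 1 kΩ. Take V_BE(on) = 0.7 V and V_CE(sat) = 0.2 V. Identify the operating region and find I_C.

saturation; I_C ≈ 2.9 mA

Assume active: I_B = (6 − 0.7)/(22 + 81×1) = 0.0515 mA, I_C = β·I_B = 4.12 mA.
Then V_CE = 7.6 − 4.12×1.5 − 4.17×1 = -2.74 V < 0.2 V — the active assumption fails.
Re-solve with V_CE = 0.2 V. KCL at the emitter: V_E/R_E = (V_BB−0.7−V_E)/R_B + (V_CC−0.2−V_E)/R_C, giving V_E = 3.02 V.
I_C = (V_CC − 0.2 − V_E)/R_C = (7.4 − 3.02)/1.5 = 2.92 mA.
Check: I_B = (5.3 − 3.02)/22 = 0.104 mA, and β·I_B = 8.28 mA > I_C, confirming saturation.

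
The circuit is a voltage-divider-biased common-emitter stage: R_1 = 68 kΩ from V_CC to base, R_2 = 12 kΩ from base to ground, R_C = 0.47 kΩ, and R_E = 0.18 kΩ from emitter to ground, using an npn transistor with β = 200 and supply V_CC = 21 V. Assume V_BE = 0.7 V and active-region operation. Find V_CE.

V_CE ≈ 14 V

Thevenize the base divider: V_Th = V_CC·R_2/(R_1+R_2) = 21×12/80 = 3.15 V, R_Th = R_1‖R_2 = 10.2 kΩ.
Base-emitter loop: V_Th = I_B·R_Th + V_BE + (β+1)I_B·R_E, so I_B = (3.15 − 0.7) / (10.2 + 201×0.18) = 0.0528 mA.
I_C = β·I_B = 200×0.0528 = 10.6 mA, and I_E = (β+1)I_B = 10.6 mA.
V_CE = V_CC − I_C·R_C − I_E·R_E = 21 − 10.6×0.47 − 10.6×0.18 = 14.1 V.
V_CE = 14.1 V > 0.2 V confirms active-region operation.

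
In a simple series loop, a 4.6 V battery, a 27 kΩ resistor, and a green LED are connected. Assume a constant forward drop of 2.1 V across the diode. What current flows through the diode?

I ≈ 0.093 mA

KVL around the loop: 4.6 = V_D + I·R = 2.1 + I × 27 kΩ.
So I = (4.6 − 2.1) / 27 kΩ = 2.5 / 27 = 0.0926 mA.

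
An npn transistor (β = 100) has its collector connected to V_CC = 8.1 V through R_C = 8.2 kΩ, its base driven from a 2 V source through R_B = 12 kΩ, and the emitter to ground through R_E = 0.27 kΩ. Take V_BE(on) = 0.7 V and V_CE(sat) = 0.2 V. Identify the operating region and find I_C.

Assume active: I_B = (2 − 0.7)/(12 + 101×0.27) = 0.0331 mA, I_C = β·I_B = 3.31 mA.
Then V_CE = 8.1 − 3.31×8.2 − 3.34×0.27 = -19.9 V < 0.2 V — the active assumption fails.
Re-solve with V_CE = 0.2 V. KCL at the emitter: V_E/R_E = (V_BB−0.7−V_E)/R_B + (V_CC−0.2−V_E)/R_C, giving V_E = 0.274 V.
I_C = (V_CC − 0.2 − V_E)/R_C = (7.9 − 0.274)/8.2 = 0.93 mA.
Check: I_B = (1.3 − 0.274)/12 = 0.0855 mA, and β·I_B = 8.55 mA > I_C, confirming saturation.

saturation; I_C ≈ 0.93 mA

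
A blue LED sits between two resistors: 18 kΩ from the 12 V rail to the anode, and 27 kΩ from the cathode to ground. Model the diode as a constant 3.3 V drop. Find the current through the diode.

The two resistors are in series with the diode, so KVL gives 12 = I·18 + 3.3 + I·27.
I = (12 − 3.3) / (18 + 27) kΩ = 8.7 / 45 = 0.193 mA.

I ≈ 0.19 mA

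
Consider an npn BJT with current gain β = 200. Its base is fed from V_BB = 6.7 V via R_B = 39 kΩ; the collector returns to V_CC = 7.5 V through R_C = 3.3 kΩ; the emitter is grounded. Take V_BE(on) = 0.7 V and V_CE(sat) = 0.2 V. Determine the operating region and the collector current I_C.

Assume active: I_B = (6.7 − 0.7)/39 = 0.154 mA, giving I_C = β·I_B = 30.8 mA.
But then V_CE = 7.5 − 30.8×3.3 = -94 V < V_CE(sat) = 0.2 V — impossible in the active region.
So the transistor is saturated. With V_CE = 0.2 V, I_C = (V_CC − 0.2)/R_C = 7.3/3.3 = 2.21 mA.
Check: β·I_B = 30.8 mA > I_C = 2.21 mA, confirming saturation.

saturation; I_C ≈ 2.2 mA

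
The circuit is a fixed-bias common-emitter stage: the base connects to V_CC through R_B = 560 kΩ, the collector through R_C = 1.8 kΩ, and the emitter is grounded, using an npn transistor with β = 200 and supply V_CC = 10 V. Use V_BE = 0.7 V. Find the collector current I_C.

Base loop: V_CC = I_B·R_B + V_BE, so I_B = (10 − 0.7)/560 kΩ = 0.0166 mA.
In the active region I_C = β·I_B = 200 × 0.0166 = 3.32 mA.
Collector loop: V_CE = V_CC − I_C·R_C = 10 − 3.32×1.8 = 4.02 V.
Since V_CE = 4.02 V > V_CE(sat) ≈ 0.2 V, the transistor is in the active region as assumed.

I_C ≈ 3.3 mA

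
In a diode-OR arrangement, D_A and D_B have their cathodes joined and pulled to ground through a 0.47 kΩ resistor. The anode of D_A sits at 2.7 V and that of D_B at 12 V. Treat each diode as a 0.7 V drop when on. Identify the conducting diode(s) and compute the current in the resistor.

Assume both conduct. Then node N would need to be at both 2.7−0.7 = 2 V and 12−0.7 = 11.3 V, which is impossible.
Assume only D_B conducts: V_N = 12 − 0.7 = 11.3 V, so I_R = 11.3/0.47 = 24 mA.
Check D_A: its anode-to-cathode voltage is 2.7 − 11.3 = -8.6 V < 0.7 V, so it is off. The assumption is consistent.

Only D_B conducts; I_R ≈ 24 mA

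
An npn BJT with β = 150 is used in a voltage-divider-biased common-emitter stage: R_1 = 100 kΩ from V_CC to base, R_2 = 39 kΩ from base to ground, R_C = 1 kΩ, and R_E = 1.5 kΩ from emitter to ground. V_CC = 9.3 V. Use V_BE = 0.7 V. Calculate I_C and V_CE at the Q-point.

I_C ≈ 1.1 mA, V_CE ≈ 6.5 V

Thevenize the base divider: V_Th = V_CC·R_2/(R_1+R_2) = 9.3×39/139 = 2.61 V, R_Th = R_1‖R_2 = 28.1 kΩ.
Base-emitter loop: V_Th = I_B·R_Th + V_BE + (β+1)I_B·R_E, so I_B = (2.61 − 0.7) / (28.1 + 151×1.5) = 0.0075 mA.
I_C = β·I_B = 150×0.0075 = 1.13 mA, and I_E = (β+1)I_B = 1.13 mA.
V_CE = V_CC − I_C·R_C − I_E·R_E = 9.3 − 1.13×1 − 1.13×1.5 = 6.48 V.
V_CE = 6.48 V > 0.2 V confirms active-region operation.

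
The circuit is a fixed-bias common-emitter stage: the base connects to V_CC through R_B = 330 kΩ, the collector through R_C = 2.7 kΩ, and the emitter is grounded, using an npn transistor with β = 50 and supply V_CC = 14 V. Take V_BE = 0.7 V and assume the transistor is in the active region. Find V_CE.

Base loop: V_CC = I_B·R_B + V_BE, so I_B = (14 − 0.7)/330 kΩ = 0.0403 mA.
In the active region I_C = β·I_B = 50 × 0.0403 = 2.02 mA.
Collector loop: V_CE = V_CC − I_C·R_C = 14 − 2.02×2.7 = 8.56 V.
Since V_CE = 8.56 V > V_CE(sat) ≈ 0.2 V, the transistor is in the active region as assumed.

V_CE ≈ 8.6 V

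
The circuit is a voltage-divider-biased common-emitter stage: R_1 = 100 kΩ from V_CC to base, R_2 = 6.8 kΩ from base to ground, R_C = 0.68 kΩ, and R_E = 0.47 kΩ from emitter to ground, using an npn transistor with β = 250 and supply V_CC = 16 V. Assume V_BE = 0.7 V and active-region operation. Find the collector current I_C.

I_C ≈ 0.64 mA

Thevenize the base divider: V_Th = V_CC·R_2/(R_1+R_2) = 16×6.8/107 = 1.02 V, R_Th = R_1‖R_2 = 6.37 kΩ.
Base-emitter loop: V_Th = I_B·R_Th + V_BE + (β+1)I_B·R_E, so I_B = (1.02 − 0.7) / (6.37 + 251×0.47) = 0.00256 mA.
I_C = β·I_B = 250×0.00256 = 0.641 mA, and I_E = (β+1)I_B = 0.643 mA.
V_CE = V_CC − I_C·R_C − I_E·R_E = 16 − 0.641×0.68 − 0.643×0.47 = 15.3 V.
V_CE = 15.3 V > 0.2 V confirms active-region operation.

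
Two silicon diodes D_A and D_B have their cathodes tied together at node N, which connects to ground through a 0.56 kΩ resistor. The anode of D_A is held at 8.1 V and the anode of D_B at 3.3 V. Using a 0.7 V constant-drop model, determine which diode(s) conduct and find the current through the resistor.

Assume both conduct. Then node N would need to be at both 8.1−0.7 = 7.4 V and 3.3−0.7 = 2.6 V, which is impossible.
Assume only D_A conducts: V_N = 8.1 − 0.7 = 7.4 V, so I_R = 7.4/0.56 = 13.2 mA.
Check D_B: its anode-to-cathode voltage is 3.3 − 7.4 = -4.1 V < 0.7 V, so it is off. The assumption is consistent.

Only D_A conducts; I_R ≈ 13 mA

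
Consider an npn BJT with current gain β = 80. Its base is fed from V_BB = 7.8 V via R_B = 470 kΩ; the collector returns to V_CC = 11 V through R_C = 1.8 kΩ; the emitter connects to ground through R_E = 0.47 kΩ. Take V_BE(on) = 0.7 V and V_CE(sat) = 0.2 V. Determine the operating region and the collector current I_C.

active; I_C ≈ 1.1 mA

Assume active. Base-emitter loop: I_B = (V_BB − V_BE)/(R_B + (β+1)R_E) = (7.8 − 0.7)/(470 + 81×0.47) = 0.014 mA.
I_C = β·I_B = 80×0.014 = 1.12 mA.
V_CE = V_CC − I_C·R_C − I_E·R_E = 11 − 1.12×1.8 − 1.13×0.47 = 8.46 V > V_CE(sat), so the active-region assumption holds.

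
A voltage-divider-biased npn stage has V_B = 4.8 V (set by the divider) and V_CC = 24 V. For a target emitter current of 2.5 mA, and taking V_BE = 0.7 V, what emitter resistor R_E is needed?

V_E = V_B − V_BE = 4.8 − 0.7 = 4.1 V.
R_E = V_E / I_E = 4.1 / 2.5 = 1.64 kΩ.

R_E ≈ 1.6 kΩ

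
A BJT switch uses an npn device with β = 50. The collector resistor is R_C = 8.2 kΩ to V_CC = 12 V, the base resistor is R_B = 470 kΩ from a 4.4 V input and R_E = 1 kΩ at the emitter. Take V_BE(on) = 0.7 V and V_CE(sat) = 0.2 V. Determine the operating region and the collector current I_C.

Assume active. Base-emitter loop: I_B = (V_BB − V_BE)/(R_B + (β+1)R_E) = (4.4 − 0.7)/(470 + 51×1) = 0.0071 mA.
I_C = β·I_B = 50×0.0071 = 0.355 mA.
V_CE = V_CC − I_C·R_C − I_E·R_E = 12 − 0.355×8.2 − 0.362×1 = 8.73 V > V_CE(sat), so the active-region assumption holds.

active; I_C ≈ 0.36 mA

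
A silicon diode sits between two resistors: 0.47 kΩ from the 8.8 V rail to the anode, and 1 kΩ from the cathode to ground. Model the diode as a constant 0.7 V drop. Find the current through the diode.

The two resistors are in series with the diode, so KVL gives 8.8 = I·0.47 + 0.7 + I·1.
I = (8.8 − 0.7) / (0.47 + 1) kΩ = 8.1 / 1.47 = 5.51 mA.

I ≈ 5.5 mA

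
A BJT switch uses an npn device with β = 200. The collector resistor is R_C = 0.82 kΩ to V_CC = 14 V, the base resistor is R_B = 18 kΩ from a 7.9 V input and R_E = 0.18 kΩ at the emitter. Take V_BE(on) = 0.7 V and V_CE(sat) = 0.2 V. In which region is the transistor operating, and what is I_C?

Assume active: I_B = (7.9 − 0.7)/(18 + 201×0.18) = 0.133 mA, I_C = β·I_B = 26.6 mA.
Then V_CE = 14 − 26.6×0.82 − 26.7×0.18 = -12.6 V < 0.2 V — the active assumption fails.
Re-solve with V_CE = 0.2 V. KCL at the emitter: V_E/R_E = (V_BB−0.7−V_E)/R_B + (V_CC−0.2−V_E)/R_C, giving V_E = 2.52 V.
I_C = (V_CC − 0.2 − V_E)/R_C = (13.8 − 2.52)/0.82 = 13.8 mA.
Check: I_B = (7.2 − 2.52)/18 = 0.26 mA, and β·I_B = 52 mA > I_C, confirming saturation.

saturation; I_C ≈ 14 mA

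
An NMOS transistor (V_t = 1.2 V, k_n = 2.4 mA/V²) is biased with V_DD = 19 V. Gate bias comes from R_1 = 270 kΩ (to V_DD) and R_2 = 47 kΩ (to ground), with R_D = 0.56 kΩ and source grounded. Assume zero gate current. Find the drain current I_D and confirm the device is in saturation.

I_D ≈ 3.1 mA

V_G = V_DD·R_2/(R_1+R_2) = 19×47/317 = 2.82 V. With the source grounded, V_GS = V_G = 2.82 V.
Assume saturation: I_D = (k_n/2)(V_GS − V_t)² = (2.4/2)×(2.82 − 1.2)² = 1.2×1.62² = 3.14 mA.
V_DS = V_DD − I_D·R_D = 19 − 3.14×0.56 = 17.2 V.
Saturation requires V_DS ≥ V_GS − V_t = 1.62 V; 17.2 ≥ 1.62 ✓.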